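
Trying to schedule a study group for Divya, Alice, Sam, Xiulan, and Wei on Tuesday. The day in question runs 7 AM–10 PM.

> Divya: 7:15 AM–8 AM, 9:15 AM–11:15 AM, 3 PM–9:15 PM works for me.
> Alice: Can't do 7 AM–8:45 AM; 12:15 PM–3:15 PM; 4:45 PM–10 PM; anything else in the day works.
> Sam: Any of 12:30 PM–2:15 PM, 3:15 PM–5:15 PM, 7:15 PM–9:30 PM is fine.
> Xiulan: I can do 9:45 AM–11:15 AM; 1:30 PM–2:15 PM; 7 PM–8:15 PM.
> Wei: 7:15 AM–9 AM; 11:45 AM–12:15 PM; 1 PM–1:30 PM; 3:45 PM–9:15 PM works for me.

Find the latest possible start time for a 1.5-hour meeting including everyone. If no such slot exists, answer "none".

none

Divya free: 07:15-08:00, 09:15-11:15, 15:00-21:15.
Alice free: 08:45-12:15, 15:15-16:45 (invert busy blocks within the working day).
Sam free: 12:30-14:15, 15:15-17:15, 19:15-21:30.
Xiulan free: 09:45-11:15, 13:30-14:15, 19:00-20:15.
Wei free: 07:15-09:00, 11:45-12:15, 13:00-13:30, 15:45-21:15.
Divya ∩ Alice: 09:15-11:15, 15:15-16:45.
Divya ∩ Alice ∩ Sam: 15:15-16:45.
Divya ∩ Alice ∩ Sam ∩ Xiulan: ∅.
Divya ∩ Alice ∩ Sam ∩ Xiulan ∩ Wei: ∅.
There is no time when everyone is free.
No common window is at least 90 minutes long.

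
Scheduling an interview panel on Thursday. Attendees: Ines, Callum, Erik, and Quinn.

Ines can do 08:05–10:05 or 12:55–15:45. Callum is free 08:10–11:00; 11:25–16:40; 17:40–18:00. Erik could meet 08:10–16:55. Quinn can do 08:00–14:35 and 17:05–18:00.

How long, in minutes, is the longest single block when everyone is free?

Ines ∩ Callum: 08:10-10:05, 12:55-15:45.
Ines ∩ Callum ∩ Erik: 08:10-10:05, 12:55-15:45.
Ines ∩ Callum ∩ Erik ∩ Quinn: 08:10-10:05, 12:55-14:35.
So the common availability across everyone is 08:10-10:05, 12:55-14:35.
The longest is 08:10-10:05 at 115 minutes.

115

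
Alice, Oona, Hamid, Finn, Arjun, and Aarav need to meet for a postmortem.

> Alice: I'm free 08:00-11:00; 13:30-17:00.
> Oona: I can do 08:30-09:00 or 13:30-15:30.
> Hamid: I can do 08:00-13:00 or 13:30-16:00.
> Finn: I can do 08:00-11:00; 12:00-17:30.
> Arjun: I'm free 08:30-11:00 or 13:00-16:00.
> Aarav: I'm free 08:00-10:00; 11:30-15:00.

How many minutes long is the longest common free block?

Alice ∩ Oona: 08:30-09:00, 13:30-15:30.
Alice ∩ Oona ∩ Hamid: 08:30-09:00, 13:30-15:30.
Alice ∩ Oona ∩ Hamid ∩ Finn: 08:30-09:00, 13:30-15:30.
Alice ∩ Oona ∩ Hamid ∩ Finn ∩ Arjun: 08:30-09:00, 13:30-15:30.
Alice ∩ Oona ∩ Hamid ∩ Finn ∩ Arjun ∩ Aarav: 08:30-09:00, 13:30-15:00.
The longest is 13:30-15:00 at 90 minutes.

90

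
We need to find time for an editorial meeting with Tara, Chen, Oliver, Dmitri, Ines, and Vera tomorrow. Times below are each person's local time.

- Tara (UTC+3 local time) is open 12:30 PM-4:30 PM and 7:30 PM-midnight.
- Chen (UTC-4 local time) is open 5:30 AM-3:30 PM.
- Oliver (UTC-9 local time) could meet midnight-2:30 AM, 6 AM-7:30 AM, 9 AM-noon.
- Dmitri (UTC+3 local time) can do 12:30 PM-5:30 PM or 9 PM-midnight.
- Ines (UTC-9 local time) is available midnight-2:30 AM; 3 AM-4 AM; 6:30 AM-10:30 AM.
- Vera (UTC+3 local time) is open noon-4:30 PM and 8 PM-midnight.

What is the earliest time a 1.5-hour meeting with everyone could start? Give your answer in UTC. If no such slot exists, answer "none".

Tara in UTC: 09:30-13:30, 16:30-21:00 (subtract 3h to convert from UTC+3).
Chen in UTC: 09:30-19:30 (add 4h to convert from UTC-4).
Oliver in UTC: 09:00-11:30, 15:00-16:30, 18:00-21:00 (add 9h to convert from UTC-9).
Dmitri in UTC: 09:30-14:30, 18:00-21:00 (subtract 3h to convert from UTC+3).
Ines in UTC: 09:00-11:30, 12:00-13:00, 15:30-19:30 (add 9h to convert from UTC-9).
Vera in UTC: 09:00-13:30, 17:00-21:00 (subtract 3h to convert from UTC+3).
Tara ∩ Chen: 09:30-13:30, 16:30-19:30.
Tara ∩ Chen ∩ Oliver: 09:30-11:30, 18:00-19:30.
Tara ∩ Chen ∩ Oliver ∩ Dmitri: 09:30-11:30, 18:00-19:30.
Tara ∩ Chen ∩ Oliver ∩ Dmitri ∩ Ines: 09:30-11:30, 18:00-19:30.
Tara ∩ Chen ∩ Oliver ∩ Dmitri ∩ Ines ∩ Vera: 09:30-11:30, 18:00-19:30.
The first common window of at least 90 minutes is 09:30-11:30, so the earliest start is 09:30.

09:30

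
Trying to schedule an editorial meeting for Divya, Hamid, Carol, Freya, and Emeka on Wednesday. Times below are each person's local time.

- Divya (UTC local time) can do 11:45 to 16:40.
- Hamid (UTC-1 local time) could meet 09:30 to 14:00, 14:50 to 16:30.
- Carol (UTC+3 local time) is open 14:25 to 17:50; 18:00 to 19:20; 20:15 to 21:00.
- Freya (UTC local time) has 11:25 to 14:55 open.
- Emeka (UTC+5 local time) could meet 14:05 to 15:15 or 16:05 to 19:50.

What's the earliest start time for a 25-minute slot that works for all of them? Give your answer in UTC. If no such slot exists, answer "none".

11:45

Divya in UTC: 11:45-16:40.
Hamid in UTC: 10:30-15:00, 15:50-17:30 (add 1h to convert from UTC-1).
Carol in UTC: 11:25-14:50, 15:00-16:20, 17:15-18:00 (subtract 3h to convert from UTC+3).
Freya in UTC: 11:25-14:55.
Emeka in UTC: 09:05-10:15, 11:05-14:50 (subtract 5h to convert from UTC+5).
Divya ∩ Hamid: 11:45-15:00, 15:50-16:40.
Divya ∩ Hamid ∩ Carol: 11:45-14:50, 15:50-16:20.
Divya ∩ Hamid ∩ Carol ∩ Freya: 11:45-14:50.
Divya ∩ Hamid ∩ Carol ∩ Freya ∩ Emeka: 11:45-14:50.
The first common window of at least 25 minutes is 11:45-14:50, so the earliest start is 11:45.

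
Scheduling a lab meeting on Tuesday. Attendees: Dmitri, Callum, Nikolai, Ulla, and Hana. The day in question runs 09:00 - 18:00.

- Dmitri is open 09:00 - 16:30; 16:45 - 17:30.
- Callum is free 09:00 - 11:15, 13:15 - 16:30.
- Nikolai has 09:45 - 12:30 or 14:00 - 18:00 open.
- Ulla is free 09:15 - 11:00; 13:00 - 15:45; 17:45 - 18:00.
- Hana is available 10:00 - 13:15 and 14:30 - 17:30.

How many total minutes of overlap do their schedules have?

135

Dmitri ∩ Callum: 09:00-11:15, 13:15-16:30.
Dmitri ∩ Callum ∩ Nikolai: 09:45-11:15, 14:00-16:30.
Dmitri ∩ Callum ∩ Nikolai ∩ Ulla: 09:45-11:00, 14:00-15:45.
Dmitri ∩ Callum ∩ Nikolai ∩ Ulla ∩ Hana: 10:00-11:00, 14:30-15:45.
Summing the common windows: 60 + 75 = 135 minutes.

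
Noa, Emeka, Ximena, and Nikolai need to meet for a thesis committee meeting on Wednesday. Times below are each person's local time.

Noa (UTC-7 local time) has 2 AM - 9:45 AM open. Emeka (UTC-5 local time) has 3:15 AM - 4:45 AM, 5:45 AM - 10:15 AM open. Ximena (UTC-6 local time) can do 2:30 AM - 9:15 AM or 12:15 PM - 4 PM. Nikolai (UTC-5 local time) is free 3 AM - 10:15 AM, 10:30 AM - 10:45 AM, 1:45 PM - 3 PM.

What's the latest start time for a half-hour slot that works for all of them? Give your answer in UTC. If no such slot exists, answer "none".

Noa in UTC: 09:00-16:45 (add 7h to convert from UTC-7).
Emeka in UTC: 08:15-09:45, 10:45-15:15 (add 5h to convert from UTC-5).
Ximena in UTC: 08:30-15:15, 18:15-22:00 (add 6h to convert from UTC-6).
Nikolai in UTC: 08:00-15:15, 15:30-15:45, 18:45-20:00 (add 5h to convert from UTC-5).
Noa ∩ Emeka: 09:00-09:45, 10:45-15:15.
Noa ∩ Emeka ∩ Ximena: 09:00-09:45, 10:45-15:15.
Noa ∩ Emeka ∩ Ximena ∩ Nikolai: 09:00-09:45, 10:45-15:15.
The last common window of at least 30 minutes is 10:45-15:15; a 30-minute meeting can start as late as 14:45 and still end by 15:15.

14:45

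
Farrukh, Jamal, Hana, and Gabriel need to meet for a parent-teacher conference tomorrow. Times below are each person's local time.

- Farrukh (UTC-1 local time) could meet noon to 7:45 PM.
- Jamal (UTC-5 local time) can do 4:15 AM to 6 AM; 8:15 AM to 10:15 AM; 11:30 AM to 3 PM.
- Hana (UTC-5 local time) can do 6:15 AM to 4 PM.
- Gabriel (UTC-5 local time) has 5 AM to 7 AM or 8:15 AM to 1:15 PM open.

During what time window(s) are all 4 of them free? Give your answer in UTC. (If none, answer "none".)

Farrukh in UTC: 13:00-20:45 (add 1h to convert from UTC-1).
Jamal in UTC: 09:15-11:00, 13:15-15:15, 16:30-20:00 (add 5h to convert from UTC-5).
Hana in UTC: 11:15-21:00 (add 5h to convert from UTC-5).
Gabriel in UTC: 10:00-12:00, 13:15-18:15 (add 5h to convert from UTC-5).
Farrukh ∩ Jamal: 13:15-15:15, 16:30-20:00.
Farrukh ∩ Jamal ∩ Hana: 13:15-15:15, 16:30-20:00.
Farrukh ∩ Jamal ∩ Hana ∩ Gabriel: 13:15-15:15, 16:30-18:15.

13:15-15:15, 16:30-18:15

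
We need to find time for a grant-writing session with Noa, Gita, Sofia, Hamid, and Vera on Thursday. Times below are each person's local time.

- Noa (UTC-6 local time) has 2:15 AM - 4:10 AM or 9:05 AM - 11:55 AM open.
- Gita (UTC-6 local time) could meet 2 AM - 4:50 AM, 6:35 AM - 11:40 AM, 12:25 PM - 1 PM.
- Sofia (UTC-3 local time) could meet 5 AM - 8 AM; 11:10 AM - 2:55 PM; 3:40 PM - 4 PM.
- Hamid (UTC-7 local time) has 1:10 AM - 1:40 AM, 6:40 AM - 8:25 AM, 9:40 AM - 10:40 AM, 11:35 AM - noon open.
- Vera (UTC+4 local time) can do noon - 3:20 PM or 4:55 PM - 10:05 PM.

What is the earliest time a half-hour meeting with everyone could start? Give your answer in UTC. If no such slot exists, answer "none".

Noa in UTC: 08:15-10:10, 15:05-17:55 (add 6h to convert from UTC-6).
Gita in UTC: 08:00-10:50, 12:35-17:40, 18:25-19:00 (add 6h to convert from UTC-6).
Sofia in UTC: 08:00-11:00, 14:10-17:55, 18:40-19:00 (add 3h to convert from UTC-3).
Hamid in UTC: 08:10-08:40, 13:40-15:25, 16:40-17:40, 18:35-19:00 (add 7h to convert from UTC-7).
Vera in UTC: 08:00-11:20, 12:55-18:05 (subtract 4h to convert from UTC+4).
Noa ∩ Gita: 08:15-10:10, 15:05-17:40.
Noa ∩ Gita ∩ Sofia: 08:15-10:10, 15:05-17:40.
Noa ∩ Gita ∩ Sofia ∩ Hamid: 08:15-08:40, 15:05-15:25, 16:40-17:40.
Noa ∩ Gita ∩ Sofia ∩ Hamid ∩ Vera: 08:15-08:40, 15:05-15:25, 16:40-17:40.
The first common window of at least 30 minutes is 16:40-17:40, so the earliest start is 16:40.

16:40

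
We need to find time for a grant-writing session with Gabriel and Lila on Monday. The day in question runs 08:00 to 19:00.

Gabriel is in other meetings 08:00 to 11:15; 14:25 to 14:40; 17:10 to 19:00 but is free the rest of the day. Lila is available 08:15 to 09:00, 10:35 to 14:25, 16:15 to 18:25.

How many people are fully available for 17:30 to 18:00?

1

Gabriel free: 11:15-14:25, 14:40-17:10 (invert busy blocks within the working day).
Lila free: 08:15-09:00, 10:35-14:25, 16:15-18:25.
Lila can make the full 17:30-18:00 slot — that's 1.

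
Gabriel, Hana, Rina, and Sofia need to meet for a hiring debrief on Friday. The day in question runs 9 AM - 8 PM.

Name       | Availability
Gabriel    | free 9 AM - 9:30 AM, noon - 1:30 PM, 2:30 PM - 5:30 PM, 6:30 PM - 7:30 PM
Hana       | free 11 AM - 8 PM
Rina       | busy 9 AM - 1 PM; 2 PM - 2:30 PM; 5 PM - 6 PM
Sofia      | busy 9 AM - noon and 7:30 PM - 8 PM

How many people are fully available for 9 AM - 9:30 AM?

Gabriel free: 09:00-09:30, 12:00-13:30, 14:30-17:30, 18:30-19:30.
Hana free: 11:00-20:00.
Rina free: 13:00-14:00, 14:30-17:00, 18:00-20:00 (invert busy blocks within the working day).
Sofia free: 12:00-19:30 (invert busy blocks within the working day).
Gabriel can make the full 09:00-09:30 slot — that's 1.

1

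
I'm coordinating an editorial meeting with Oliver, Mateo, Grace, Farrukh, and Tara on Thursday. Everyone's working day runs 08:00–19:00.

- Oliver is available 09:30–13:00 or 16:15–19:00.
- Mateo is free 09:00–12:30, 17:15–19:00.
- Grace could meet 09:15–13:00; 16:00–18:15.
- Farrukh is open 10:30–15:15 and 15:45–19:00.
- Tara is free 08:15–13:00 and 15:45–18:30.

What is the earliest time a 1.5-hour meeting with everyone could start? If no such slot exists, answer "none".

Oliver ∩ Mateo: 09:30-12:30, 17:15-19:00.
Oliver ∩ Mateo ∩ Grace: 09:30-12:30, 17:15-18:15.
Oliver ∩ Mateo ∩ Grace ∩ Farrukh: 10:30-12:30, 17:15-18:15.
Oliver ∩ Mateo ∩ Grace ∩ Farrukh ∩ Tara: 10:30-12:30, 17:15-18:15.
The first common window of at least 90 minutes is 10:30-12:30, so the earliest start is 10:30.

10:30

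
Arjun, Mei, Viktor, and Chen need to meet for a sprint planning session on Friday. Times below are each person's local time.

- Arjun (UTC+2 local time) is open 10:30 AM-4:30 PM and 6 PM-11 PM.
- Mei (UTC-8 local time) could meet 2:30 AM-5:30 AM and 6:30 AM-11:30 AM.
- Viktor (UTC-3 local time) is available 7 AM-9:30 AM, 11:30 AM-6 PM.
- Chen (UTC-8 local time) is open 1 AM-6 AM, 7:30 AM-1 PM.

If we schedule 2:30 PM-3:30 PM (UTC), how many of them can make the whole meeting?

Arjun in UTC: 08:30-14:30, 16:00-21:00 (subtract 2h to convert from UTC+2).
Mei in UTC: 10:30-13:30, 14:30-19:30 (add 8h to convert from UTC-8).
Viktor in UTC: 10:00-12:30, 14:30-21:00 (add 3h to convert from UTC-3).
Chen in UTC: 09:00-14:00, 15:30-21:00 (add 8h to convert from UTC-8).
Mei and Viktor can make the full 14:30-15:30 slot — that's 2.

2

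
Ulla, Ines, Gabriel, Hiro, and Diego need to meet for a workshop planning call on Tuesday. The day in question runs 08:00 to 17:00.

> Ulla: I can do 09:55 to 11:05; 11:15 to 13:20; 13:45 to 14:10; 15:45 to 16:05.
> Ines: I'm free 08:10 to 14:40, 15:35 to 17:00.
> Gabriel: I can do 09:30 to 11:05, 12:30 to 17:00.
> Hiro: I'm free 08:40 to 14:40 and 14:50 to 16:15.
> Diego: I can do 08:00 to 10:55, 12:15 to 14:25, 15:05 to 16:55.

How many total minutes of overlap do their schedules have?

Ulla ∩ Ines: 09:55-11:05, 11:15-13:20, 13:45-14:10, 15:45-16:05.
Ulla ∩ Ines ∩ Gabriel: 09:55-11:05, 12:30-13:20, 13:45-14:10, 15:45-16:05.
Ulla ∩ Ines ∩ Gabriel ∩ Hiro: 09:55-11:05, 12:30-13:20, 13:45-14:10, 15:45-16:05.
Ulla ∩ Ines ∩ Gabriel ∩ Hiro ∩ Diego: 09:55-10:55, 12:30-13:20, 13:45-14:10, 15:45-16:05.
Summing the common windows: 60 + 50 + 25 + 20 = 155 minutes.

155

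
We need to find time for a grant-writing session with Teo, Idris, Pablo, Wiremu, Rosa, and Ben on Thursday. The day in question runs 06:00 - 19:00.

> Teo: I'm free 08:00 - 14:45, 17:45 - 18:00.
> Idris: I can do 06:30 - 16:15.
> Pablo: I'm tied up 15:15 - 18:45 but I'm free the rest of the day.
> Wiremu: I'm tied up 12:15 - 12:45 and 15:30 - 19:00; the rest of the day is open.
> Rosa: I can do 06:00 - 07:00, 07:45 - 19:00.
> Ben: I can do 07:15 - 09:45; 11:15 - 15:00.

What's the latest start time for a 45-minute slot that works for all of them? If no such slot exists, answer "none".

14:00

Teo free: 08:00-14:45, 17:45-18:00.
Idris free: 06:30-16:15.
Pablo free: 06:00-15:15, 18:45-19:00 (invert busy blocks within the working day).
Wiremu free: 06:00-12:15, 12:45-15:30 (invert busy blocks within the working day).
Rosa free: 06:00-07:00, 07:45-19:00.
Ben free: 07:15-09:45, 11:15-15:00.
Teo ∩ Idris: 08:00-14:45.
Teo ∩ Idris ∩ Pablo: 08:00-14:45.
Teo ∩ Idris ∩ Pablo ∩ Wiremu: 08:00-12:15, 12:45-14:45.
Teo ∩ Idris ∩ Pablo ∩ Wiremu ∩ Rosa: 08:00-12:15, 12:45-14:45.
Teo ∩ Idris ∩ Pablo ∩ Wiremu ∩ Rosa ∩ Ben: 08:00-09:45, 11:15-12:15, 12:45-14:45.
The last common window of at least 45 minutes is 12:45-14:45; a 45-minute meeting can start as late as 14:00 and still end by 14:45.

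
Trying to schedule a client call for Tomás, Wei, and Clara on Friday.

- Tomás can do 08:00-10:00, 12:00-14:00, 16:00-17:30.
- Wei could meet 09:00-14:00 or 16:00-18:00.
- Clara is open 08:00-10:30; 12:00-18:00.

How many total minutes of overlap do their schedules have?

Tomás ∩ Wei: 09:00-10:00, 12:00-14:00, 16:00-17:30.
Tomás ∩ Wei ∩ Clara: 09:00-10:00, 12:00-14:00, 16:00-17:30.
So the common availability across everyone is 09:00-10:00, 12:00-14:00, 16:00-17:30.
Summing the common windows: 60 + 120 + 90 = 270 minutes.

270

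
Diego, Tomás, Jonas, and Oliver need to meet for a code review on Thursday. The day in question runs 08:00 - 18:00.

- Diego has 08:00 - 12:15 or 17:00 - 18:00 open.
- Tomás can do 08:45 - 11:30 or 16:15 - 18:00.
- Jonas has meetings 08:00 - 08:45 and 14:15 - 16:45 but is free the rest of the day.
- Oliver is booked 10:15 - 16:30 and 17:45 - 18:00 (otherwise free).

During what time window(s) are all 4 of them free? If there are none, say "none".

08:45-10:15, 17:00-17:45

Diego free: 08:00-12:15, 17:00-18:00.
Tomás free: 08:45-11:30, 16:15-18:00.
Jonas free: 08:45-14:15, 16:45-18:00 (invert busy blocks within the working day).
Oliver free: 08:00-10:15, 16:30-17:45 (invert busy blocks within the working day).
Diego ∩ Tomás: 08:45-11:30, 17:00-18:00.
Diego ∩ Tomás ∩ Jonas: 08:45-11:30, 17:00-18:00.
Diego ∩ Tomás ∩ Jonas ∩ Oliver: 08:45-10:15, 17:00-17:45.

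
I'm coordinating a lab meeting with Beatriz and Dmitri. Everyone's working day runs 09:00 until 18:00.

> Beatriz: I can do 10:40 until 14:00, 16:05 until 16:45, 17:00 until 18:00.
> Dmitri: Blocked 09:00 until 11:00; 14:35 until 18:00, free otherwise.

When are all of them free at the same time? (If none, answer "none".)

Beatriz free: 10:40-14:00, 16:05-16:45, 17:00-18:00.
Dmitri free: 11:00-14:35 (invert busy blocks within the working day).
Beatriz ∩ Dmitri: 11:00-14:00.
So the common availability across everyone is 11:00-14:00.

11:00-14:00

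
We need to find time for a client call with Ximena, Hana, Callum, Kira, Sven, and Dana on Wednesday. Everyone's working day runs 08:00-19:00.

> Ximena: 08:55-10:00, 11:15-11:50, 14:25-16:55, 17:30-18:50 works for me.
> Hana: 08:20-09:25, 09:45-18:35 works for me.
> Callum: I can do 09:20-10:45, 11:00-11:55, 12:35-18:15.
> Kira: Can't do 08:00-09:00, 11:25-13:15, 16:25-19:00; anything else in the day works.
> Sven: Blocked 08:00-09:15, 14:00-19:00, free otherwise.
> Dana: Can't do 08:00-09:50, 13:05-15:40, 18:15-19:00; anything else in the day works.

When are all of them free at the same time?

09:50-10:00, 11:15-11:25

Ximena free: 08:55-10:00, 11:15-11:50, 14:25-16:55, 17:30-18:50.
Hana free: 08:20-09:25, 09:45-18:35.
Callum free: 09:20-10:45, 11:00-11:55, 12:35-18:15.
Kira free: 09:00-11:25, 13:15-16:25 (invert busy blocks within the working day).
Sven free: 09:15-14:00 (invert busy blocks within the working day).
Dana free: 09:50-13:05, 15:40-18:15 (invert busy blocks within the working day).
Ximena ∩ Hana: 08:55-09:25, 09:45-10:00, 11:15-11:50, 14:25-16:55, 17:30-18:35.
Ximena ∩ Hana ∩ Callum: 09:20-09:25, 09:45-10:00, 11:15-11:50, 14:25-16:55, 17:30-18:15.
Ximena ∩ Hana ∩ Callum ∩ Kira: 09:20-09:25, 09:45-10:00, 11:15-11:25, 14:25-16:25.
Ximena ∩ Hana ∩ Callum ∩ Kira ∩ Sven: 09:20-09:25, 09:45-10:00, 11:15-11:25.
Ximena ∩ Hana ∩ Callum ∩ Kira ∩ Sven ∩ Dana: 09:50-10:00, 11:15-11:25.
So the common availability across everyone is 09:50-10:00, 11:15-11:25.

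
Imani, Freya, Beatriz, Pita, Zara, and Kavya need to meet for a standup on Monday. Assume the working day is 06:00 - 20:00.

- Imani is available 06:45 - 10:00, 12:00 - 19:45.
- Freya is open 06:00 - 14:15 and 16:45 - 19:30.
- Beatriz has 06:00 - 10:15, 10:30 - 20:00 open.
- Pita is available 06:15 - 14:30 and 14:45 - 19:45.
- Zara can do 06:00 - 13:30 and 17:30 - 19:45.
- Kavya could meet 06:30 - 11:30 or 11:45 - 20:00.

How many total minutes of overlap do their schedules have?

Imani ∩ Freya: 06:45-10:00, 12:00-14:15, 16:45-19:30.
Imani ∩ Freya ∩ Beatriz: 06:45-10:00, 12:00-14:15, 16:45-19:30.
Imani ∩ Freya ∩ Beatriz ∩ Pita: 06:45-10:00, 12:00-14:15, 16:45-19:30.
Imani ∩ Freya ∩ Beatriz ∩ Pita ∩ Zara: 06:45-10:00, 12:00-13:30, 17:30-19:30.
Imani ∩ Freya ∩ Beatriz ∩ Pita ∩ Zara ∩ Kavya: 06:45-10:00, 12:00-13:30, 17:30-19:30.
Summing the common windows: 195 + 90 + 120 = 405 minutes.

405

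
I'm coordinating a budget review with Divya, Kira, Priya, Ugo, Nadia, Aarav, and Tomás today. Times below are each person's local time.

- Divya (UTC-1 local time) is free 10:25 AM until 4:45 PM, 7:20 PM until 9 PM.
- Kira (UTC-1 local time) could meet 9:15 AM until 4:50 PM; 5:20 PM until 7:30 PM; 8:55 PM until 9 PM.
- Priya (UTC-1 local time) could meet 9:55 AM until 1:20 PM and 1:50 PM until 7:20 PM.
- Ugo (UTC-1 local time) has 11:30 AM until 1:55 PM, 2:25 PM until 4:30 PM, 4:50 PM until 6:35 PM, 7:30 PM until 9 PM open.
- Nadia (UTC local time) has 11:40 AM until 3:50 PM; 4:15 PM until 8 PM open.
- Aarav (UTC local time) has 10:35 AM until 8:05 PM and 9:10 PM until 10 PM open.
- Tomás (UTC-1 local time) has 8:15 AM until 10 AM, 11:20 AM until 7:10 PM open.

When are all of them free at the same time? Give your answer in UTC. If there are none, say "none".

Divya in UTC: 11:25-17:45, 20:20-22:00 (add 1h to convert from UTC-1).
Kira in UTC: 10:15-17:50, 18:20-20:30, 21:55-22:00 (add 1h to convert from UTC-1).
Priya in UTC: 10:55-14:20, 14:50-20:20 (add 1h to convert from UTC-1).
Ugo in UTC: 12:30-14:55, 15:25-17:30, 17:50-19:35, 20:30-22:00 (add 1h to convert from UTC-1).
Nadia in UTC: 11:40-15:50, 16:15-20:00.
Aarav in UTC: 10:35-20:05, 21:10-22:00.
Tomás in UTC: 09:15-11:00, 12:20-20:10 (add 1h to convert from UTC-1).
Divya ∩ Kira: 11:25-17:45, 20:20-20:30, 21:55-22:00.
Divya ∩ Kira ∩ Priya: 11:25-14:20, 14:50-17:45.
Divya ∩ Kira ∩ Priya ∩ Ugo: 12:30-14:20, 14:50-14:55, 15:25-17:30.
Divya ∩ Kira ∩ Priya ∩ Ugo ∩ Nadia: 12:30-14:20, 14:50-14:55, 15:25-15:50, 16:15-17:30.
Divya ∩ Kira ∩ Priya ∩ Ugo ∩ Nadia ∩ Aarav: 12:30-14:20, 14:50-14:55, 15:25-15:50, 16:15-17:30.
Divya ∩ Kira ∩ Priya ∩ Ugo ∩ Nadia ∩ Aarav ∩ Tomás: 12:30-14:20, 14:50-14:55, 15:25-15:50, 16:15-17:30.

12:30-14:20, 14:50-14:55, 15:25-15:50, 16:15-17:30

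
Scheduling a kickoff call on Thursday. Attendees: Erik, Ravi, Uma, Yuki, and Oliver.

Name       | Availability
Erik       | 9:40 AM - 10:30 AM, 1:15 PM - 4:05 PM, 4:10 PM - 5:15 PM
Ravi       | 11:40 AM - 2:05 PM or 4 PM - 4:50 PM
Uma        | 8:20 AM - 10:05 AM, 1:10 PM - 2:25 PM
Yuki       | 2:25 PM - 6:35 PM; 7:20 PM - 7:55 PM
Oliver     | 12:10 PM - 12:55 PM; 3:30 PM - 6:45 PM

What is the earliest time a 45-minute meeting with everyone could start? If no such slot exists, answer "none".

none

Erik ∩ Ravi: 13:15-14:05, 16:00-16:05, 16:10-16:50.
Erik ∩ Ravi ∩ Uma: 13:15-14:05.
Erik ∩ Ravi ∩ Uma ∩ Yuki: ∅.
Erik ∩ Ravi ∩ Uma ∩ Yuki ∩ Oliver: ∅.
There is no time when everyone is free.
No common window is at least 45 minutes long.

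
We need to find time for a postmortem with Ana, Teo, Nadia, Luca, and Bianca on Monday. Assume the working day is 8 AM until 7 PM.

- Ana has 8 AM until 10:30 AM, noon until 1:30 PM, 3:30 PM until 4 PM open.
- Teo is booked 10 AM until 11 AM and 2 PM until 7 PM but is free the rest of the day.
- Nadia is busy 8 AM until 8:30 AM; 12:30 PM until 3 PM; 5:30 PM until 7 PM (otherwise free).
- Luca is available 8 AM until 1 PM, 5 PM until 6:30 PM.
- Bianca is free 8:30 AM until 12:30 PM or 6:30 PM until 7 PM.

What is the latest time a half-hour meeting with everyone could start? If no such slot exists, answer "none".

Ana free: 08:00-10:30, 12:00-13:30, 15:30-16:00.
Teo free: 08:00-10:00, 11:00-14:00 (invert busy blocks within the working day).
Nadia free: 08:30-12:30, 15:00-17:30 (invert busy blocks within the working day).
Luca free: 08:00-13:00, 17:00-18:30.
Bianca free: 08:30-12:30, 18:30-19:00.
Ana ∩ Teo: 08:00-10:00, 12:00-13:30.
Ana ∩ Teo ∩ Nadia: 08:30-10:00, 12:00-12:30.
Ana ∩ Teo ∩ Nadia ∩ Luca: 08:30-10:00, 12:00-12:30.
Ana ∩ Teo ∩ Nadia ∩ Luca ∩ Bianca: 08:30-10:00, 12:00-12:30.
Those are the intersection windows.
The last common window of at least 30 minutes is 12:00-12:30; a 30-minute meeting can start as late as 12:00 and still end by 12:30.

12:00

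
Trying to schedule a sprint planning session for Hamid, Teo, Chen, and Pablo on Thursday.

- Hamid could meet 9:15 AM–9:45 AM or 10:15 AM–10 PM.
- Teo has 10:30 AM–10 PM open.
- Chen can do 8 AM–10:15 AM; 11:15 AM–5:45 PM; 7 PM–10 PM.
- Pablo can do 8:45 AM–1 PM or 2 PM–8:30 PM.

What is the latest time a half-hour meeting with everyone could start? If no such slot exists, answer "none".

20:00

Hamid ∩ Teo: 10:30-22:00.
Hamid ∩ Teo ∩ Chen: 11:15-17:45, 19:00-22:00.
Hamid ∩ Teo ∩ Chen ∩ Pablo: 11:15-13:00, 14:00-17:45, 19:00-20:30.
The last common window of at least 30 minutes is 19:00-20:30; a 30-minute meeting can start as late as 20:00 and still end by 20:30.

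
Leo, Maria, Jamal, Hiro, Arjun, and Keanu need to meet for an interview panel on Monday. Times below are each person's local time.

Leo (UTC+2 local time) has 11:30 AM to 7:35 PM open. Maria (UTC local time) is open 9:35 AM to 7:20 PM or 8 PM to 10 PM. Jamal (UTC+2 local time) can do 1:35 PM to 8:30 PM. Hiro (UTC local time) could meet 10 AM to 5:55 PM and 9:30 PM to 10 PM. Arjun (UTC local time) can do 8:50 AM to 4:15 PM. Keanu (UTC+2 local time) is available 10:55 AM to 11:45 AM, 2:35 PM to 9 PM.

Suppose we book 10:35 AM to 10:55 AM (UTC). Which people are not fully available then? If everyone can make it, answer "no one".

Leo in UTC: 09:30-17:35 (subtract 2h to convert from UTC+2).
Maria in UTC: 09:35-19:20, 20:00-22:00.
Jamal in UTC: 11:35-18:30 (subtract 2h to convert from UTC+2).
Hiro in UTC: 10:00-17:55, 21:30-22:00.
Arjun in UTC: 08:50-16:15.
Keanu in UTC: 08:55-09:45, 12:35-19:00 (subtract 2h to convert from UTC+2).
Leo: free for 10:35-10:55. Maria: free for 10:35-10:55. Jamal: not fully free for 10:35-10:55. Hiro: free for 10:35-10:55. Arjun: free for 10:35-10:55. Keanu: not fully free for 10:35-10:55.

Jamal, Keanu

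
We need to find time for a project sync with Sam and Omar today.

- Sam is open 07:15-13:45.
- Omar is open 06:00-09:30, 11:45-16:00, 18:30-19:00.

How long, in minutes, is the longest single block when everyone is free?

Sam ∩ Omar: 07:15-09:30, 11:45-13:45.
So the common availability across everyone is 07:15-09:30, 11:45-13:45.
The longest is 07:15-09:30 at 135 minutes.

135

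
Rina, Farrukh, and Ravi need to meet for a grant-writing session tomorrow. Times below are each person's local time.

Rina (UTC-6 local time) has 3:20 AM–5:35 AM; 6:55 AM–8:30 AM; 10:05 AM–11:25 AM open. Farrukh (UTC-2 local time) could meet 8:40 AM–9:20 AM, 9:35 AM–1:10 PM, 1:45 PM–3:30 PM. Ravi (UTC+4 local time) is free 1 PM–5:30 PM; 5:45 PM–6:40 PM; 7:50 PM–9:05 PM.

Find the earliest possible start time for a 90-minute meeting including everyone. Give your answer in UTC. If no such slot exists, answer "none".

none

Rina in UTC: 09:20-11:35, 12:55-14:30, 16:05-17:25 (add 6h to convert from UTC-6).
Farrukh in UTC: 10:40-11:20, 11:35-15:10, 15:45-17:30 (add 2h to convert from UTC-2).
Ravi in UTC: 09:00-13:30, 13:45-14:40, 15:50-17:05 (subtract 4h to convert from UTC+4).
Rina ∩ Farrukh: 10:40-11:20, 12:55-14:30, 16:05-17:25.
Rina ∩ Farrukh ∩ Ravi: 10:40-11:20, 12:55-13:30, 13:45-14:30, 16:05-17:05.
No common window is at least 90 minutes long.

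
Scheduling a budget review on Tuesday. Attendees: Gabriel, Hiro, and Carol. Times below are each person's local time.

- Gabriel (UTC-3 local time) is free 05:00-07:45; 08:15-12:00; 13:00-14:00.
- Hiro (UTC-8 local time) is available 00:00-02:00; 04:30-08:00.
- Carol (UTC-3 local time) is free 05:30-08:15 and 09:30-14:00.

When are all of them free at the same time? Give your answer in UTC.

Gabriel in UTC: 08:00-10:45, 11:15-15:00, 16:00-17:00 (add 3h to convert from UTC-3).
Hiro in UTC: 08:00-10:00, 12:30-16:00 (add 8h to convert from UTC-8).
Carol in UTC: 08:30-11:15, 12:30-17:00 (add 3h to convert from UTC-3).
Gabriel ∩ Hiro: 08:00-10:00, 12:30-15:00.
Gabriel ∩ Hiro ∩ Carol: 08:30-10:00, 12:30-15:00.

08:30-10:00, 12:30-15:00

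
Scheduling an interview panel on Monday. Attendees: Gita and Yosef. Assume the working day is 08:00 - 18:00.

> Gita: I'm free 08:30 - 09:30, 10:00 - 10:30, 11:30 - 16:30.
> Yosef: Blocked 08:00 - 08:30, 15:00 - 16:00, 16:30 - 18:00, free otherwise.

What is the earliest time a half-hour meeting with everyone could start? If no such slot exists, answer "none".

Gita free: 08:30-09:30, 10:00-10:30, 11:30-16:30.
Yosef free: 08:30-15:00, 16:00-16:30 (invert busy blocks within the working day).
Gita ∩ Yosef: 08:30-09:30, 10:00-10:30, 11:30-15:00, 16:00-16:30.
Those are the intersection windows.
The first common window of at least 30 minutes is 08:30-09:30, so the earliest start is 08:30.

08:30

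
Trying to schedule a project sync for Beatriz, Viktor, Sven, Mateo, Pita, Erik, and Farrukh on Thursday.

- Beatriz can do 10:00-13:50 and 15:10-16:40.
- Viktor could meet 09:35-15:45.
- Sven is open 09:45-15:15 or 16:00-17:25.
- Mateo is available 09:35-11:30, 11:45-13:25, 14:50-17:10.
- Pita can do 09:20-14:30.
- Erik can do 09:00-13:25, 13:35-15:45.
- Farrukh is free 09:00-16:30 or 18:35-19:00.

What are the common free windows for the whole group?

10:00-11:30, 11:45-13:25

Beatriz ∩ Viktor: 10:00-13:50, 15:10-15:45.
Beatriz ∩ Viktor ∩ Sven: 10:00-13:50, 15:10-15:15.
Beatriz ∩ Viktor ∩ Sven ∩ Mateo: 10:00-11:30, 11:45-13:25, 15:10-15:15.
Beatriz ∩ Viktor ∩ Sven ∩ Mateo ∩ Pita: 10:00-11:30, 11:45-13:25.
Beatriz ∩ Viktor ∩ Sven ∩ Mateo ∩ Pita ∩ Erik: 10:00-11:30, 11:45-13:25.
Beatriz ∩ Viktor ∩ Sven ∩ Mateo ∩ Pita ∩ Erik ∩ Farrukh: 10:00-11:30, 11:45-13:25.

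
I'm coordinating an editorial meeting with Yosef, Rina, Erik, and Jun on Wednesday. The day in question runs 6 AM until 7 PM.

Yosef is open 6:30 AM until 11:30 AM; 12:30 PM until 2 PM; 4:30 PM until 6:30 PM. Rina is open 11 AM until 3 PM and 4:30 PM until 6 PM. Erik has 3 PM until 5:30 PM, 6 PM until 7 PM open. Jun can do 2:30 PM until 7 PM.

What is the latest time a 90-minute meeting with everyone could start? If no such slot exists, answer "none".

Yosef ∩ Rina: 11:00-11:30, 12:30-14:00, 16:30-18:00.
Yosef ∩ Rina ∩ Erik: 16:30-17:30.
Yosef ∩ Rina ∩ Erik ∩ Jun: 16:30-17:30.
No common window is at least 90 minutes long.

none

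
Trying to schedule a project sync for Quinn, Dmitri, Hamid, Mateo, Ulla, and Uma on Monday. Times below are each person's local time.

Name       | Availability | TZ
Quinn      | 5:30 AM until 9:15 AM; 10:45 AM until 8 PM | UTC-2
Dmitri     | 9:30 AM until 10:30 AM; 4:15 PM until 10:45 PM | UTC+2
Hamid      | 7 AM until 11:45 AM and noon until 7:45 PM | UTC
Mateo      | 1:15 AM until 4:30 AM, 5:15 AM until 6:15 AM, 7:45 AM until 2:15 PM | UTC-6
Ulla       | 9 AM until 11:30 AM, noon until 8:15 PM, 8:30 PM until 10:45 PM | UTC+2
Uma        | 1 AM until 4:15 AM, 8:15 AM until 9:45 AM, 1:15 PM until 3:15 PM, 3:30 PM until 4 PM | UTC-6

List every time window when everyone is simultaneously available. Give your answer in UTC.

Quinn in UTC: 07:30-11:15, 12:45-22:00 (add 2h to convert from UTC-2).
Dmitri in UTC: 07:30-08:30, 14:15-20:45 (subtract 2h to convert from UTC+2).
Hamid in UTC: 07:00-11:45, 12:00-19:45.
Mateo in UTC: 07:15-10:30, 11:15-12:15, 13:45-20:15 (add 6h to convert from UTC-6).
Ulla in UTC: 07:00-09:30, 10:00-18:15, 18:30-20:45 (subtract 2h to convert from UTC+2).
Uma in UTC: 07:00-10:15, 14:15-15:45, 19:15-21:15, 21:30-22:00 (add 6h to convert from UTC-6).
Quinn ∩ Dmitri: 07:30-08:30, 14:15-20:45.
Quinn ∩ Dmitri ∩ Hamid: 07:30-08:30, 14:15-19:45.
Quinn ∩ Dmitri ∩ Hamid ∩ Mateo: 07:30-08:30, 14:15-19:45.
Quinn ∩ Dmitri ∩ Hamid ∩ Mateo ∩ Ulla: 07:30-08:30, 14:15-18:15, 18:30-19:45.
Quinn ∩ Dmitri ∩ Hamid ∩ Mateo ∩ Ulla ∩ Uma: 07:30-08:30, 14:15-15:45, 19:15-19:45.
Those are the intersection windows.

07:30-08:30, 14:15-15:45, 19:15-19:45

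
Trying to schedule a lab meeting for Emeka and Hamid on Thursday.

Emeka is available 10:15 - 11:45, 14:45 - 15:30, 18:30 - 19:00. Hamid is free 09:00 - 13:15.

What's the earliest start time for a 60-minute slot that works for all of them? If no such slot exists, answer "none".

10:15

Emeka ∩ Hamid: 10:15-11:45.
The first common window of at least 60 minutes is 10:15-11:45, so the earliest start is 10:15.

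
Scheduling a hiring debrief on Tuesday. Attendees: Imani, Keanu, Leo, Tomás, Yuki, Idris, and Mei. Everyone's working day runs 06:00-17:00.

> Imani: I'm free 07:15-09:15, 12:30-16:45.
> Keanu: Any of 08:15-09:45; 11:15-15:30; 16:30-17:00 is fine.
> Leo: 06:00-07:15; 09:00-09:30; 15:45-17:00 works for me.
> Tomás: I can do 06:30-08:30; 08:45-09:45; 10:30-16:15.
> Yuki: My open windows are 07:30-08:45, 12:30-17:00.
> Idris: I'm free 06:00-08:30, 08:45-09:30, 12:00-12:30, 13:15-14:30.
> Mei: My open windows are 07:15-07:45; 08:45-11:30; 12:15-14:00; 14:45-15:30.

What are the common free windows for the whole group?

Imani ∩ Keanu: 08:15-09:15, 12:30-15:30, 16:30-16:45.
Imani ∩ Keanu ∩ Leo: 09:00-09:15, 16:30-16:45.
Imani ∩ Keanu ∩ Leo ∩ Tomás: 09:00-09:15.
Imani ∩ Keanu ∩ Leo ∩ Tomás ∩ Yuki: ∅.
Imani ∩ Keanu ∩ Leo ∩ Tomás ∩ Yuki ∩ Idris: ∅.
Imani ∩ Keanu ∩ Leo ∩ Tomás ∩ Yuki ∩ Idris ∩ Mei: ∅.
There is no time when everyone is free.

none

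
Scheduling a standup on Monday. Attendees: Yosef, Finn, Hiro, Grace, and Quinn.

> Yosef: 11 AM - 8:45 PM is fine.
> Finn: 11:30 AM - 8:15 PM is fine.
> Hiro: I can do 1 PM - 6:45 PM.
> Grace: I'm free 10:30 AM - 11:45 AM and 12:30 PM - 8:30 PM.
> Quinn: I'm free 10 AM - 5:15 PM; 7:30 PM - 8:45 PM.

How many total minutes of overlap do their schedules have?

255

Yosef ∩ Finn: 11:30-20:15.
Yosef ∩ Finn ∩ Hiro: 13:00-18:45.
Yosef ∩ Finn ∩ Hiro ∩ Grace: 13:00-18:45.
Yosef ∩ Finn ∩ Hiro ∩ Grace ∩ Quinn: 13:00-17:15.
That's a single block of 255 minutes.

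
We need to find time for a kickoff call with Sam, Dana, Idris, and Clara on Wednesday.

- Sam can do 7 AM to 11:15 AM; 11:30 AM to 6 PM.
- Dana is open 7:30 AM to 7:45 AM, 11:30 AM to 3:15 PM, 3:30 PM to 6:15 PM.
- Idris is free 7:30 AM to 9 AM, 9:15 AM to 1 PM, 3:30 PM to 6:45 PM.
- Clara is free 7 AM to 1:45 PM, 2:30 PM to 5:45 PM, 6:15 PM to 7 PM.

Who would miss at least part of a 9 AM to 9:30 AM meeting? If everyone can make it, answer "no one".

Sam: free for 09:00-09:30. Dana: not fully free for 09:00-09:30. Idris: not fully free for 09:00-09:30. Clara: free for 09:00-09:30.

Dana, Idris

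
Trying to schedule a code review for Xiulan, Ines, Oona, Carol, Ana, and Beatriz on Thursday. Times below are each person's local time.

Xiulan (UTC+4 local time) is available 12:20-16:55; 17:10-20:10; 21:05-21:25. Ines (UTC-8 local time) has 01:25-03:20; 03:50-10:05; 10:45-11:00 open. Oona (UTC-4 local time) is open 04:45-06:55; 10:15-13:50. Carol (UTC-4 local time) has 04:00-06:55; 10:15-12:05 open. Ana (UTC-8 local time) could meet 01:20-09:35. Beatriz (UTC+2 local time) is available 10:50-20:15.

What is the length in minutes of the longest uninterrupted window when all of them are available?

110

Xiulan in UTC: 08:20-12:55, 13:10-16:10, 17:05-17:25 (subtract 4h to convert from UTC+4).
Ines in UTC: 09:25-11:20, 11:50-18:05, 18:45-19:00 (add 8h to convert from UTC-8).
Oona in UTC: 08:45-10:55, 14:15-17:50 (add 4h to convert from UTC-4).
Carol in UTC: 08:00-10:55, 14:15-16:05 (add 4h to convert from UTC-4).
Ana in UTC: 09:20-17:35 (add 8h to convert from UTC-8).
Beatriz in UTC: 08:50-18:15 (subtract 2h to convert from UTC+2).
Xiulan ∩ Ines: 09:25-11:20, 11:50-12:55, 13:10-16:10, 17:05-17:25.
Xiulan ∩ Ines ∩ Oona: 09:25-10:55, 14:15-16:10, 17:05-17:25.
Xiulan ∩ Ines ∩ Oona ∩ Carol: 09:25-10:55, 14:15-16:05.
Xiulan ∩ Ines ∩ Oona ∩ Carol ∩ Ana: 09:25-10:55, 14:15-16:05.
Xiulan ∩ Ines ∩ Oona ∩ Carol ∩ Ana ∩ Beatriz: 09:25-10:55, 14:15-16:05.
The longest is 14:15-16:05 at 110 minutes.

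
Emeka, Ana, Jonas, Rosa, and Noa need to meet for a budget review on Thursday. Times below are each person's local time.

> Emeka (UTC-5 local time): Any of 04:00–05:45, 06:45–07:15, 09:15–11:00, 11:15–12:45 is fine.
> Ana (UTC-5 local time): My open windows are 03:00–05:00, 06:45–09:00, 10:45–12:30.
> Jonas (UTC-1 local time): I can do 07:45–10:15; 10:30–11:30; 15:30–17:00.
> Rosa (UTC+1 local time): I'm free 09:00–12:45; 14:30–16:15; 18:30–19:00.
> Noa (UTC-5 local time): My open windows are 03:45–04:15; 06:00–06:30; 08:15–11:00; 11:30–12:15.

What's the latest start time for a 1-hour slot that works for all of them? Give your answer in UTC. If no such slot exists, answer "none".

none

Emeka in UTC: 09:00-10:45, 11:45-12:15, 14:15-16:00, 16:15-17:45 (add 5h to convert from UTC-5).
Ana in UTC: 08:00-10:00, 11:45-14:00, 15:45-17:30 (add 5h to convert from UTC-5).
Jonas in UTC: 08:45-11:15, 11:30-12:30, 16:30-18:00 (add 1h to convert from UTC-1).
Rosa in UTC: 08:00-11:45, 13:30-15:15, 17:30-18:00 (subtract 1h to convert from UTC+1).
Noa in UTC: 08:45-09:15, 11:00-11:30, 13:15-16:00, 16:30-17:15 (add 5h to convert from UTC-5).
Emeka ∩ Ana: 09:00-10:00, 11:45-12:15, 15:45-16:00, 16:15-17:30.
Emeka ∩ Ana ∩ Jonas: 09:00-10:00, 11:45-12:15, 16:30-17:30.
Emeka ∩ Ana ∩ Jonas ∩ Rosa: 09:00-10:00.
Emeka ∩ Ana ∩ Jonas ∩ Rosa ∩ Noa: 09:00-09:15.
So the common availability across everyone is 09:00-09:15.
No common window is at least 60 minutes long.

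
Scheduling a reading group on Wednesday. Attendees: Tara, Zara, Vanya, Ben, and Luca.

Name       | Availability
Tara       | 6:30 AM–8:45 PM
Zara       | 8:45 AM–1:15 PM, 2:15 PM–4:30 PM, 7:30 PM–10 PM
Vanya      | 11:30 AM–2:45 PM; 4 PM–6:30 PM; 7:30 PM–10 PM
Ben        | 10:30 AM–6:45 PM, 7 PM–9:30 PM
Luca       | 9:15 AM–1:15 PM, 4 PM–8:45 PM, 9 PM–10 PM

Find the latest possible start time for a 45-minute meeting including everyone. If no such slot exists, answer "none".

Tara ∩ Zara: 08:45-13:15, 14:15-16:30, 19:30-20:45.
Tara ∩ Zara ∩ Vanya: 11:30-13:15, 14:15-14:45, 16:00-16:30, 19:30-20:45.
Tara ∩ Zara ∩ Vanya ∩ Ben: 11:30-13:15, 14:15-14:45, 16:00-16:30, 19:30-20:45.
Tara ∩ Zara ∩ Vanya ∩ Ben ∩ Luca: 11:30-13:15, 16:00-16:30, 19:30-20:45.
So the common availability across everyone is 11:30-13:15, 16:00-16:30, 19:30-20:45.
The last common window of at least 45 minutes is 19:30-20:45; a 45-minute meeting can start as late as 20:00 and still end by 20:45.

20:00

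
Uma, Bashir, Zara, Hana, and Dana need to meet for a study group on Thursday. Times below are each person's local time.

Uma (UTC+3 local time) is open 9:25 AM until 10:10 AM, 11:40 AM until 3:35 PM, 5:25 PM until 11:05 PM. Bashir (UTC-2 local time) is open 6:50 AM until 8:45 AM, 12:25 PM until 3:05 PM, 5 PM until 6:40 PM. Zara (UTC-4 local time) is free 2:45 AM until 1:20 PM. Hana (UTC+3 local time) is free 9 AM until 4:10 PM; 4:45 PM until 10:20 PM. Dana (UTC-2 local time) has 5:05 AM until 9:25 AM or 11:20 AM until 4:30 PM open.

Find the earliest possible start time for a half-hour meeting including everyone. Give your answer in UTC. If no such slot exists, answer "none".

08:50

Uma in UTC: 06:25-07:10, 08:40-12:35, 14:25-20:05 (subtract 3h to convert from UTC+3).
Bashir in UTC: 08:50-10:45, 14:25-17:05, 19:00-20:40 (add 2h to convert from UTC-2).
Zara in UTC: 06:45-17:20 (add 4h to convert from UTC-4).
Hana in UTC: 06:00-13:10, 13:45-19:20 (subtract 3h to convert from UTC+3).
Dana in UTC: 07:05-11:25, 13:20-18:30 (add 2h to convert from UTC-2).
Uma ∩ Bashir: 08:50-10:45, 14:25-17:05, 19:00-20:05.
Uma ∩ Bashir ∩ Zara: 08:50-10:45, 14:25-17:05.
Uma ∩ Bashir ∩ Zara ∩ Hana: 08:50-10:45, 14:25-17:05.
Uma ∩ Bashir ∩ Zara ∩ Hana ∩ Dana: 08:50-10:45, 14:25-17:05.
The first common window of at least 30 minutes is 08:50-10:45, so the earliest start is 08:50.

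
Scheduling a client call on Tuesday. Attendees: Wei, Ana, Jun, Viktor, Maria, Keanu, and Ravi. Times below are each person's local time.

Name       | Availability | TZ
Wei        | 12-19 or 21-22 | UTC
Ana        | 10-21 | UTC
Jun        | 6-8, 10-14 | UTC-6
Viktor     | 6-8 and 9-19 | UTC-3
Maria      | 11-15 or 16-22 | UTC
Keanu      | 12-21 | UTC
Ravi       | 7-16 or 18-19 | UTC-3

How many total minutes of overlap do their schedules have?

300

Wei in UTC: 12:00-19:00, 21:00-22:00.
Ana in UTC: 10:00-21:00.
Jun in UTC: 12:00-14:00, 16:00-20:00 (add 6h to convert from UTC-6).
Viktor in UTC: 09:00-11:00, 12:00-22:00 (add 3h to convert from UTC-3).
Maria in UTC: 11:00-15:00, 16:00-22:00.
Keanu in UTC: 12:00-21:00.
Ravi in UTC: 10:00-19:00, 21:00-22:00 (add 3h to convert from UTC-3).
Wei ∩ Ana: 12:00-19:00.
Wei ∩ Ana ∩ Jun: 12:00-14:00, 16:00-19:00.
Wei ∩ Ana ∩ Jun ∩ Viktor: 12:00-14:00, 16:00-19:00.
Wei ∩ Ana ∩ Jun ∩ Viktor ∩ Maria: 12:00-14:00, 16:00-19:00.
Wei ∩ Ana ∩ Jun ∩ Viktor ∩ Maria ∩ Keanu: 12:00-14:00, 16:00-19:00.
Wei ∩ Ana ∩ Jun ∩ Viktor ∩ Maria ∩ Keanu ∩ Ravi: 12:00-14:00, 16:00-19:00.
Summing the common windows: 120 + 180 = 300 minutes.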